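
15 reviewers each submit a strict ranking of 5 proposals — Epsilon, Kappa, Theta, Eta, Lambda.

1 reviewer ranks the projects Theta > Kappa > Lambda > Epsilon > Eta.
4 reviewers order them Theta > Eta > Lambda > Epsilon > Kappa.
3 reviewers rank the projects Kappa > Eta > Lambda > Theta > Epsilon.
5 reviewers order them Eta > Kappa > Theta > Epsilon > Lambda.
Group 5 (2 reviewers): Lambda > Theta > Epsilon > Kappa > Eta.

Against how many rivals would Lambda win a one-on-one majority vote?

1

Lambda against each rival (15 reviewers):
Lambda vs Epsilon: Lambda is ranked higher on 1+4+3+2 = 10 ballots, Epsilon on 5. Lambda wins 10–5.
Lambda vs Kappa: Lambda is ranked higher on 4+2 = 6 ballots, Kappa on 9. Kappa wins 9–6.
Lambda–Theta: Theta 10–5.
Lambda vs Eta: Eta, 12–3.
Lambda beats Epsilon; loses to Kappa, Theta, Eta — 1 pairwise win.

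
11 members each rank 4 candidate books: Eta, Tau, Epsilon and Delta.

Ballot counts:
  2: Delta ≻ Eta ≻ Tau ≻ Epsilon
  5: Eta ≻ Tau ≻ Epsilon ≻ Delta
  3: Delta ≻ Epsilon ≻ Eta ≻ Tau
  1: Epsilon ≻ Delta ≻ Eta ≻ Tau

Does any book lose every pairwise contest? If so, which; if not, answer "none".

none

Pairwise majorities:
Eta–Tau: Eta 11–0.
Eta vs Epsilon: 2+5 = 7 for Eta, 4 for Epsilon — Eta by 7–4.
Eta vs Delta: 5 for Eta, 6 for Delta — Delta by 6–5.
Tau vs Epsilon: Tau is ranked higher on 2+5 = 7 ballots, Epsilon on 4. Tau wins 7–4.
Tau–Delta: Delta 6–5.
Epsilon vs Delta: Epsilon wins 6–5.
Each book has at least one pairwise win (Eta beats Tau; Tau beats Epsilon; Epsilon beats Delta; Delta beats Eta) — no Condorcet loser.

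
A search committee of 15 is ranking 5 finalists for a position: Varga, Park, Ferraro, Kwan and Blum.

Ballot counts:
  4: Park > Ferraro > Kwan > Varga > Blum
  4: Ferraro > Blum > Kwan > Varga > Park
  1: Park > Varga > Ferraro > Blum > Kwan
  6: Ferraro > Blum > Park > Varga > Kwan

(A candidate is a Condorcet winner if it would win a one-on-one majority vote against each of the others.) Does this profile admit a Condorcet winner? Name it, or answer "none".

Ferraro

Pairwise majorities:
Varga vs Park: 4 for Varga, 11 for Park — Park by 11–4.
Varga vs Ferraro: Varga preferred on 1 ballot; Ferraro wins 14–1.
Varga vs Kwan: 1+6 = 7 for Varga, 8 for Kwan — Kwan by 8–7.
Varga vs Blum: Varga preferred on 4+1 = 5 ballots; Blum wins 10–5.
Park vs Ferraro: 4+1 = 5 for Park, 10 for Ferraro — Ferraro by 10–5.
Park vs Kwan: 4+1+6 = 11 for Park, 4 for Kwan — Park by 11–4.
Park vs Blum: Park preferred on 4+1 = 5 ballots; Blum wins 10–5.
Ferraro vs Kwan: Ferraro preferred on 4+4+1+6 = 15 ballots; Ferraro wins 15–0.
Ferraro vs Blum: Ferraro preferred on 4+4+1+6 = 15 ballots; Ferraro wins 15–0.
Kwan vs Blum: Kwan preferred on 4 ballots; Blum wins 11–4.
Ferraro wins every pairwise contest, so Ferraro is the Condorcet winner.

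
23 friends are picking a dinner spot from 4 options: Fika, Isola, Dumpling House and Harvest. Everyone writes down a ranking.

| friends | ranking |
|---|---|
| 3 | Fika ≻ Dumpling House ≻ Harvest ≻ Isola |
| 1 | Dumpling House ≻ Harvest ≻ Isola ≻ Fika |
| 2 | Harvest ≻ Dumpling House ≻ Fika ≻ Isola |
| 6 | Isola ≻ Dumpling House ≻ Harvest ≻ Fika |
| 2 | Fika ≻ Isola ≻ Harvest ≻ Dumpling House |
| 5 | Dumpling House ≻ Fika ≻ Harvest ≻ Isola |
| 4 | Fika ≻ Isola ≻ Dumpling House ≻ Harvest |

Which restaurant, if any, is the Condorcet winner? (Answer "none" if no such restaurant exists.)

Pairwise majorities:
Fika vs Isola: Fika, 16–7.
Fika–Dumpling House: Dumpling House 14–9.
Fika vs Harvest: Fika is ranked higher on 3+2+5+4 = 14 ballots, Harvest on 9. Fika wins 14–9.
Isola vs Dumpling House: Isola, 12–11.
Isola vs Harvest: Isola, 12–11.
Dumpling House vs Harvest: Dumpling House, 19–4.
No restaurant is unbeaten: Fika loses to Dumpling House; Isola loses to Fika; Dumpling House loses to Isola; Harvest loses to Fika. In particular Fika beats Isola beats Dumpling House beats Fika is a majority cycle — no Condorcet winner exists.

none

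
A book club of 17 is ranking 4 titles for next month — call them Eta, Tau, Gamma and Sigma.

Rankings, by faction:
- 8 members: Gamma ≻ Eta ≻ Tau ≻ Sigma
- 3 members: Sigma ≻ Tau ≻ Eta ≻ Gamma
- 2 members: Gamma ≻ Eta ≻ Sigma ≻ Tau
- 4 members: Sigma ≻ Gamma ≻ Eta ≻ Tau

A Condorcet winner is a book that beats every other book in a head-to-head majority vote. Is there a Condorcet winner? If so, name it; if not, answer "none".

Gamma

Head-to-head results (17 members):
Eta–Tau: Eta 14–3.
Eta vs Gamma: Gamma wins 14–3.
Eta vs Sigma: Eta, 10–7.
Tau vs Gamma: Gamma, 14–3.
Tau–Sigma: Sigma 9–8.
Gamma vs Sigma: Gamma wins 10–7.
Gamma defeats every rival head-to-head and is the Condorcet winner.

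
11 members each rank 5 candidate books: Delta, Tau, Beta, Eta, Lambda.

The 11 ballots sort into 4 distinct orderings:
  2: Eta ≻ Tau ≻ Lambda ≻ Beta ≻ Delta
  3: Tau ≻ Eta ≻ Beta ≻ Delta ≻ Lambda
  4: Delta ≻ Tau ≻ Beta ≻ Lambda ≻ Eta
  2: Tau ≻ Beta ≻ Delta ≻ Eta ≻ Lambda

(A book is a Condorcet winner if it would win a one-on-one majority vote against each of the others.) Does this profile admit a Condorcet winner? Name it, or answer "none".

Tau

Check each pair by majority over 11 ballots:
Delta vs Tau: 4 to 7, Tau.
Delta vs Beta: 4 to 7, Beta.
Delta vs Eta: Delta preferred on 4+2 = 6 ballots; Delta wins 6–5.
Delta vs Lambda: 3+4+2 = 9 for Delta, 2 for Lambda — Delta by 9–2.
Tau vs Beta: 11 to 0, Tau.
Tau vs Eta: Tau is ranked higher on 3+4+2 = 9 ballots, Eta on 2. Tau wins 9–2.
Tau vs Lambda: 2+3+4+2 = 11 for Tau, 0 for Lambda — Tau by 11–0.
Beta vs Eta: Beta is ranked higher on 4+2 = 6 ballots, Eta on 5. Beta wins 6–5.
Beta vs Lambda: Beta preferred on 3+4+2 = 9 ballots; Beta wins 9–2.
Eta vs Lambda: Eta is ranked higher on 2+3+2 = 7 ballots, Lambda on 4. Eta wins 7–4.
Tau wins every pairwise contest, so Tau is the Condorcet winner.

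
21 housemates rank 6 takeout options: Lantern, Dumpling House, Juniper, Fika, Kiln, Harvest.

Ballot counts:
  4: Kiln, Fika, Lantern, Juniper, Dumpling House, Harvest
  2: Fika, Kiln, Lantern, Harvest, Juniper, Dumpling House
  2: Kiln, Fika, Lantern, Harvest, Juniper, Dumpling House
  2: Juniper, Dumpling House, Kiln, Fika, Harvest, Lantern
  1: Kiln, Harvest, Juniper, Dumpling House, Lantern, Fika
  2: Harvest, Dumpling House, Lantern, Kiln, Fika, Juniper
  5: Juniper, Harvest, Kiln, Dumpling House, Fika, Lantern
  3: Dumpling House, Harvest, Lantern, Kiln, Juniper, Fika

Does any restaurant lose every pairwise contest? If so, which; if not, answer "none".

Pairwise majorities:
Lantern vs Dumpling House: 8 to 13, Dumpling House.
Lantern vs Juniper: 13 to 8, Lantern.
Lantern vs Fika: Fika wins 15–6.
Lantern vs Kiln: Kiln, 16–5.
Lantern vs Harvest: Lantern preferred on 4+2+2 = 8 ballots; Harvest wins 13–8.
Dumpling House–Juniper: Juniper 16–5.
Dumpling House vs Fika: 2+1+2+5+3 = 13 for Dumpling House, 8 for Fika — Dumpling House by 13–8.
Dumpling House vs Kiln: 7 to 14, Kiln.
Dumpling House vs Harvest: Harvest wins 12–9.
Juniper vs Fika: Juniper wins 11–10.
Juniper vs Kiln: 7 to 14, Kiln.
Juniper vs Harvest: 4+2+5 = 11 for Juniper, 10 for Harvest — Juniper by 11–10.
Fika vs Kiln: Kiln wins 19–2.
Fika vs Harvest: Harvest wins 11–10.
Kiln vs Harvest: Kiln is ranked higher on 4+2+2+2+1 = 11 ballots, Harvest on 10. Kiln wins 11–10.
Every restaurant wins at least one matchup (Lantern beats Juniper; Dumpling House beats Lantern; Juniper beats Dumpling House; Fika beats Lantern; Kiln beats Lantern; Harvest beats Lantern), so there is no Condorcet loser.

none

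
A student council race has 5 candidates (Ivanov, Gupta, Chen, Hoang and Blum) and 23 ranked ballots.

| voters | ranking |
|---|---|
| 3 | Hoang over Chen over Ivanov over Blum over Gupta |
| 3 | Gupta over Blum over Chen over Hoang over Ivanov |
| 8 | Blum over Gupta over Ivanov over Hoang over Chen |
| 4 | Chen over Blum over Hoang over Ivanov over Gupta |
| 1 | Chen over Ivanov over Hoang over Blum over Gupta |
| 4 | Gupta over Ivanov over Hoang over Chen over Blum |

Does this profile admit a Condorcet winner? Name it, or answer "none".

Pairwise majorities:
Ivanov vs Gupta: Ivanov preferred on 3+4+1 = 8 ballots; Gupta wins 15–8.
Ivanov vs Chen: 12 to 11, Ivanov.
Ivanov vs Hoang: 13 to 10, Ivanov.
Ivanov vs Blum: Ivanov is ranked higher on 3+1+4 = 8 ballots, Blum on 15. Blum wins 15–8.
Gupta vs Chen: Gupta preferred on 3+8+4 = 15 ballots; Gupta wins 15–8.
Gupta vs Hoang: 15 to 8, Gupta.
Gupta vs Blum: 3+4 = 7 for Gupta, 16 for Blum — Blum by 16–7.
Chen vs Hoang: 8 to 15, Hoang.
Chen vs Blum: 12 to 11, Chen.
Hoang vs Blum: 3+1+4 = 8 for Hoang, 15 for Blum — Blum by 15–8.
Each candidate drops at least one matchup (Ivanov loses to Gupta; Gupta loses to Blum; Chen loses to Ivanov; Hoang loses to Ivanov; Blum loses to Chen); the cycle Ivanov > Chen > Blum > Ivanov rules out a Condorcet winner.

none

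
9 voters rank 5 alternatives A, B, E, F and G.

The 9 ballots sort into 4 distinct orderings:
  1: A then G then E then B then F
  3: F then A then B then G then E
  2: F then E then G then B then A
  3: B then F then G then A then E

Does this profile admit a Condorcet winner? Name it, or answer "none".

F

Head-to-head results (9 voters):
A vs B: 4 to 5, B.
A vs E: 7 to 2, A.
A vs F: A is ranked higher on 1 ballot, F on 8. F wins 8–1.
A vs G: A preferred on 1+3 = 4 ballots; G wins 5–4.
B vs E: 6 to 3, B.
B vs F: B preferred on 1+3 = 4 ballots; F wins 5–4.
B vs G: B is ranked higher on 3+3 = 6 ballots, G on 3. B wins 6–3.
E vs F: E preferred on 1 ballot; F wins 8–1.
E vs G: 2 for E, 7 for G — G by 7–2.
F vs G: 8 to 1, F.
F beats each of A, B, E, G — F is the Condorcet winner.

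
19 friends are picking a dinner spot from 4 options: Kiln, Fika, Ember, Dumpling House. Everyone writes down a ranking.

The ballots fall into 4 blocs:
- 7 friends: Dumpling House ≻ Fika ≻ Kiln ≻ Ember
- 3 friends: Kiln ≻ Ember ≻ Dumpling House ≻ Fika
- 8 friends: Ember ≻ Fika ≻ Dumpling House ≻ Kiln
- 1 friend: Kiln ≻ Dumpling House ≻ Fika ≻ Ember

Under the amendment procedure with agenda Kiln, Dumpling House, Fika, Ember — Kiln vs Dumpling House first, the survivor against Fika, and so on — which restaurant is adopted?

Round 1: Kiln vs Dumpling House — 4–15, Dumpling House advances.
Round 2: Dumpling House vs Fika — 11–8, Dumpling House advances.
Round 3: Dumpling House vs Ember — 8–11, Ember advances.
The agenda winner is Ember.

Ember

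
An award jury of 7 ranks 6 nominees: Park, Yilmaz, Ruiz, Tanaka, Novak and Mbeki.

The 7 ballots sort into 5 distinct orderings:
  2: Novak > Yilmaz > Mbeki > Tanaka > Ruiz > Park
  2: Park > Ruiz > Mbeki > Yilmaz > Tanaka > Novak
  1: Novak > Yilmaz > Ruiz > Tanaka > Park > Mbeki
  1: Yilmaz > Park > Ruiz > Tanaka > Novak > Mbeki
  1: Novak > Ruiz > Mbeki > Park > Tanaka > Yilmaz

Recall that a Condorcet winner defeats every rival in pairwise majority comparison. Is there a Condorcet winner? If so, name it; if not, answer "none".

Novak

Head-to-head results (7 jurors):
Park vs Yilmaz: Park is ranked higher on 2+1 = 3 ballots, Yilmaz on 4. Yilmaz wins 4–3.
Park–Ruiz: Ruiz 4–3.
Park vs Tanaka: 4 to 3, Park.
Park vs Novak: Novak, 4–3.
Park vs Mbeki: Park, 4–3.
Yilmaz vs Ruiz: Yilmaz, 4–3.
Yilmaz vs Tanaka: Yilmaz, 6–1.
Yilmaz vs Novak: 2+1 = 3 for Yilmaz, 4 for Novak — Novak by 4–3.
Yilmaz vs Mbeki: Yilmaz wins 4–3.
Ruiz vs Tanaka: Ruiz is ranked higher on 2+1+1+1 = 5 ballots, Tanaka on 2. Ruiz wins 5–2.
Ruiz vs Novak: 3 to 4, Novak.
Ruiz vs Mbeki: Ruiz, 5–2.
Tanaka vs Novak: Novak, 4–3.
Tanaka vs Mbeki: Mbeki wins 5–2.
Novak–Mbeki: Novak 5–2.
Novak defeats every rival head-to-head and is the Condorcet winner.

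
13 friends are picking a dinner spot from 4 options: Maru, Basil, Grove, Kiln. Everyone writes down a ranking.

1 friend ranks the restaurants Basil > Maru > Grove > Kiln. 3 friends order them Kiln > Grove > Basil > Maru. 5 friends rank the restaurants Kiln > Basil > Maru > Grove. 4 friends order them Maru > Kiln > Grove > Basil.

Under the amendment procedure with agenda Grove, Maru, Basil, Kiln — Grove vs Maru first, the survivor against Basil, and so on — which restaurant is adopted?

Round 1: Grove vs Maru — 3–10, Maru advances.
Round 2: Maru vs Basil — 4–9, Basil advances.
Round 3: Basil vs Kiln — 1–12, Kiln advances.
Kiln survives the agenda.

Kiln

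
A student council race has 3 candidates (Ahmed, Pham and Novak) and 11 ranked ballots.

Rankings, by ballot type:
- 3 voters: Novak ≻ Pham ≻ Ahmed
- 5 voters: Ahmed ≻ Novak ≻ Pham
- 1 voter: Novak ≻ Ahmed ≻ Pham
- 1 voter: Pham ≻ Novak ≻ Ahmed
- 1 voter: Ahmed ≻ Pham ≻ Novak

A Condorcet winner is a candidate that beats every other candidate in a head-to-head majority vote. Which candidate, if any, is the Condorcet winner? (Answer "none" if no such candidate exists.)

Pairwise majorities:
Ahmed–Pham: Ahmed 7–4.
Ahmed vs Novak: 6 to 5, Ahmed.
Pham vs Novak: Pham is ranked higher on 1+1 = 2 ballots, Novak on 9. Novak wins 9–2.
Ahmed defeats every rival head-to-head and is the Condorcet winner.

Ahmed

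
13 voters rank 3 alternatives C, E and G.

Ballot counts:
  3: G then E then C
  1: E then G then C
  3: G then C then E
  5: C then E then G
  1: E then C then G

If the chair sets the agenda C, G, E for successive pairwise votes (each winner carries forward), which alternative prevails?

Round 1: C vs G — 6–7, G advances.
Round 2: G vs E — 6–7, E advances.
The agenda winner is E.

E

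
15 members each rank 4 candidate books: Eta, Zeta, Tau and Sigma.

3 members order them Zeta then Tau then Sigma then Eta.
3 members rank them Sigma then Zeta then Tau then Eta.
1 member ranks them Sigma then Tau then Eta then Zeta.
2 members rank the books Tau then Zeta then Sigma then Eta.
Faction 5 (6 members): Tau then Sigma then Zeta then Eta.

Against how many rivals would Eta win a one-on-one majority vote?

0

Eta against each rival (15 members):
Eta vs Zeta: 1 to 14, Zeta.
Eta–Tau: Tau 15–0.
Eta vs Sigma: 0 for Eta, 15 for Sigma — Sigma by 15–0.
Eta beats no one; loses to Zeta, Tau, Sigma — 0 pairwise wins.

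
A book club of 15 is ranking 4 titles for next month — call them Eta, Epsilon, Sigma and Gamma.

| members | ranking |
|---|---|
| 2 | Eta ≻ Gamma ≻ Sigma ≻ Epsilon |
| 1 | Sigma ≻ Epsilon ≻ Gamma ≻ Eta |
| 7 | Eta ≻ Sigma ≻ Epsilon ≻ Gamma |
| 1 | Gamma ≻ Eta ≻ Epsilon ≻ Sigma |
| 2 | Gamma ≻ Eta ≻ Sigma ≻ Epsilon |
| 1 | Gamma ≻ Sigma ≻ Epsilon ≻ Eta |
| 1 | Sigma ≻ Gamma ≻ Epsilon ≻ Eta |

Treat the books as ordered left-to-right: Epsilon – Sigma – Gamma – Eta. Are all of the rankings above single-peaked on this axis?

Axis positions: Epsilon=1, Sigma=2, Gamma=3, Eta=4.
Bloc 1 (peak Eta at position 4): ranking walks positions 4-3-2-1, expanding outward from the peak — single-peaked.
Bloc 2 (peak Sigma at position 2): ranking walks positions 2-1-3-4, expanding outward from the peak — single-peaked.
Bloc 3: ranking walks positions 4-2-1-3; Sigma is ranked above Gamma even though Gamma lies between Sigma and the peak Eta on the axis — preferences dip and rise again. Not single-peaked.
Bloc 4: ranking walks positions 3-4-1-2; Epsilon is ranked above Sigma even though Sigma lies between Epsilon and the peak Gamma on the axis — preferences dip and rise again. Not single-peaked.
Bloc 5 (peak Gamma at position 3): ranking walks positions 3-4-2-1, expanding outward from the peak — single-peaked.
Bloc 6 (peak Gamma at position 3): ranking walks positions 3-2-1-4, expanding outward from the peak — single-peaked.
Bloc 7 (peak Sigma at position 2): ranking walks positions 2-3-1-4, expanding outward from the peak — single-peaked.
Bloc 3 violates single-peakedness, so the profile is not single-peaked on this axis.

no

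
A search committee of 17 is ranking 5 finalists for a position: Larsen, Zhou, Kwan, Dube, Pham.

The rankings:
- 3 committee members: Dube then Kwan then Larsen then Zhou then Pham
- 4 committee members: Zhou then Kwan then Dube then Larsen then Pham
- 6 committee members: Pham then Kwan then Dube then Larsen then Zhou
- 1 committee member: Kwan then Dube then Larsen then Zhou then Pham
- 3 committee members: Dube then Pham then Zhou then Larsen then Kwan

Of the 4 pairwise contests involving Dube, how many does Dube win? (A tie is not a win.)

Dube against each rival (17 committee members):
Dube vs Larsen: Dube wins 17–0.
Dube vs Zhou: Dube preferred on 3+6+1+3 = 13 ballots; Dube wins 13–4.
Dube vs Kwan: Dube preferred on 3+3 = 6 ballots; Kwan wins 11–6.
Dube vs Pham: 3+4+1+3 = 11 for Dube, 6 for Pham — Dube by 11–6.
Dube beats Larsen, Zhou, Pham; loses to Kwan — 3 pairwise wins.

3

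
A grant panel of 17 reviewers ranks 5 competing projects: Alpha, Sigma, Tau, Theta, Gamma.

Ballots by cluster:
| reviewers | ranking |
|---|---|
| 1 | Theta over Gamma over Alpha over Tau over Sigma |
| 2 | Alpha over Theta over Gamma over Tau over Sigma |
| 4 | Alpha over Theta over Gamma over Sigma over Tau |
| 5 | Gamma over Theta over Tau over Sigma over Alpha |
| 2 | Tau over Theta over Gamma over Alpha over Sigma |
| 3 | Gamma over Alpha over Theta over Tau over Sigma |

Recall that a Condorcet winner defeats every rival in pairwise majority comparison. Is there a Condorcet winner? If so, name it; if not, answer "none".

none

Check each pair by majority over 17 ballots:
Alpha vs Sigma: Alpha is ranked higher on 1+2+4+2+3 = 12 ballots, Sigma on 5. Alpha wins 12–5.
Alpha vs Tau: Alpha preferred on 1+2+4+3 = 10 ballots; Alpha wins 10–7.
Alpha vs Theta: 2+4+3 = 9 for Alpha, 8 for Theta — Alpha by 9–8.
Alpha vs Gamma: Alpha preferred on 2+4 = 6 ballots; Gamma wins 11–6.
Sigma vs Tau: 4 for Sigma, 13 for Tau — Tau by 13–4.
Sigma vs Theta: Sigma is ranked higher on 0 ballots, Theta on 17. Theta wins 17–0.
Sigma vs Gamma: 0 for Sigma, 17 for Gamma — Gamma by 17–0.
Tau vs Theta: Tau preferred on 2 ballots; Theta wins 15–2.
Tau vs Gamma: Tau preferred on 2 ballots; Gamma wins 15–2.
Theta vs Gamma: 1+2+4+2 = 9 for Theta, 8 for Gamma — Theta by 9–8.
Each project drops at least one matchup (Alpha loses to Gamma; Sigma loses to Alpha; Tau loses to Alpha; Theta loses to Alpha; Gamma loses to Theta); the cycle Alpha beats Theta beats Gamma beats Alpha rules out a Condorcet winner.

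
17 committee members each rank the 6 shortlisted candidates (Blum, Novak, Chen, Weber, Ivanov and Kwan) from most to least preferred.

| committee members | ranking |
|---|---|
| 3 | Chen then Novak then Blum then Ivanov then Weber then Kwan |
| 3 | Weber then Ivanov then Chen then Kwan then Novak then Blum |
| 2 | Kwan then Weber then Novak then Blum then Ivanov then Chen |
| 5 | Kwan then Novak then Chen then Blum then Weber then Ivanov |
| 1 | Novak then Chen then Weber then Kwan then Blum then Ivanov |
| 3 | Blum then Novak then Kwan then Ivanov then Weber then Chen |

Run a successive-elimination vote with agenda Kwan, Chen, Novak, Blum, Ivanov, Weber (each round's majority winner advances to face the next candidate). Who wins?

Round 1: Kwan vs Chen — 10–7, Kwan advances.
Round 2: Kwan vs Novak — 10–7, Kwan advances.
Round 3: Kwan vs Blum — 11–6, Kwan advances.
Round 4: Kwan vs Ivanov — 11–6, Kwan advances.
Round 5: Kwan vs Weber — 10–7, Kwan advances.
The agenda winner is Kwan.

Kwan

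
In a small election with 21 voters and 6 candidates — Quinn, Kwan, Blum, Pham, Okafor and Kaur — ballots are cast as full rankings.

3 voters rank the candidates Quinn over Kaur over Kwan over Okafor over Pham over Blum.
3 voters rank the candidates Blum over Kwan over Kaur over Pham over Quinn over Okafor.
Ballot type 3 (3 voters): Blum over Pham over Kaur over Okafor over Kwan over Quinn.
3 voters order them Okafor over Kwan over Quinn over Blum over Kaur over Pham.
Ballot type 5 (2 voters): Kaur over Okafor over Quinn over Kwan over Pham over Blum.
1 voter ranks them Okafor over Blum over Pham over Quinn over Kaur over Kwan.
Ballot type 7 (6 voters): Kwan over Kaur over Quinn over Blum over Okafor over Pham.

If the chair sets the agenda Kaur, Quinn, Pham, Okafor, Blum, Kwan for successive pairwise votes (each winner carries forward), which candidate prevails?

Round 1: Kaur vs Quinn — 14–7, Kaur advances.
Round 2: Kaur vs Pham — 17–4, Kaur advances.
Round 3: Kaur vs Okafor — 17–4, Kaur advances.
Round 4: Kaur vs Blum — 11–10, Kaur advances.
Round 5: Kaur vs Kwan — 9–12, Kwan advances.
Kwan survives the agenda.

Kwan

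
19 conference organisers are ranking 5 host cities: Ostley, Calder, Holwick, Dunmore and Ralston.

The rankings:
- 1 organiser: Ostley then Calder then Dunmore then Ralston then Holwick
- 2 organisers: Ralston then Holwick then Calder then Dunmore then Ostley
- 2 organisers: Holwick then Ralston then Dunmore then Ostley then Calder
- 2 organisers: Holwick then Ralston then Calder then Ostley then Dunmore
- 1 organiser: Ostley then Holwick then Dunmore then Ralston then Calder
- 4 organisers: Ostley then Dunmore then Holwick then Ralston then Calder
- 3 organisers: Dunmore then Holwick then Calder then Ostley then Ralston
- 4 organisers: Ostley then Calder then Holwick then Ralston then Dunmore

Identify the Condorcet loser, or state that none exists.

Head-to-head results (19 organisers):
Ostley vs Calder: 12 to 7, Ostley.
Ostley vs Holwick: 10 to 9, Ostley.
Ostley vs Dunmore: Ostley wins 12–7.
Ostley vs Ralston: Ostley preferred on 1+1+4+3+4 = 13 ballots; Ostley wins 13–6.
Calder vs Holwick: 5 to 14, Holwick.
Calder vs Dunmore: 1+2+2+4 = 9 for Calder, 10 for Dunmore — Dunmore by 10–9.
Calder vs Ralston: Ralston, 11–8.
Holwick vs Dunmore: Holwick wins 11–8.
Holwick vs Ralston: 2+2+1+4+3+4 = 16 for Holwick, 3 for Ralston — Holwick by 16–3.
Dunmore vs Ralston: Dunmore preferred on 1+1+4+3 = 9 ballots; Ralston wins 10–9.
Calder loses to every other city — it is the Condorcet loser.

Calder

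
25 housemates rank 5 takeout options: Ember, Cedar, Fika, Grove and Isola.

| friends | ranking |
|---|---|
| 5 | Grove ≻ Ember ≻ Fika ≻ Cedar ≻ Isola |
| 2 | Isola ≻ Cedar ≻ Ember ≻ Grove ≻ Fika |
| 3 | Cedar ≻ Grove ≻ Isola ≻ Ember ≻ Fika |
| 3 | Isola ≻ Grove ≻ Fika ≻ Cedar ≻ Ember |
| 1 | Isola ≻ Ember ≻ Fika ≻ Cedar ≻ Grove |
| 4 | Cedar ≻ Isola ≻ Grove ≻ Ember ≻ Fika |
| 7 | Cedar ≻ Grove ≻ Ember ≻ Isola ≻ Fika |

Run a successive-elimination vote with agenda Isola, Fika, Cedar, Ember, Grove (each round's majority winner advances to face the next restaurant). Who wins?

Cedar

Round 1: Isola vs Fika — 20–5, Isola advances.
Round 2: Isola vs Cedar — 6–19, Cedar advances.
Round 3: Cedar vs Ember — 19–6, Cedar advances.
Round 4: Cedar vs Grove — 17–8, Cedar advances.
Cedar survives the agenda.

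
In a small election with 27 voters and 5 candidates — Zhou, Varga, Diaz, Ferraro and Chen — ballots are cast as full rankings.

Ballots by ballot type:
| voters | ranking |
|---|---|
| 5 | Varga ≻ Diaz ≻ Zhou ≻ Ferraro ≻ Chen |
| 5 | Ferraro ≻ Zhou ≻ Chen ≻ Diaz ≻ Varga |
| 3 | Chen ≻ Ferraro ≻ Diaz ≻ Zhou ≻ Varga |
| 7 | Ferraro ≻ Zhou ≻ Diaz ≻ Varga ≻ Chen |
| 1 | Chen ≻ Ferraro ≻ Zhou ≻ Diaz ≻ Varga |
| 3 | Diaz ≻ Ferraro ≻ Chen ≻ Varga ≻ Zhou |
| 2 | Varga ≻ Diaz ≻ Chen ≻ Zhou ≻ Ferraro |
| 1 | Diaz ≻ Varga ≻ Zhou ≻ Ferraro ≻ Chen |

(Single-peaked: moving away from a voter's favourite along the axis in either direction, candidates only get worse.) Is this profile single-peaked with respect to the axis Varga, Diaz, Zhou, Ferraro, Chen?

no

Axis positions: Varga=1, Diaz=2, Zhou=3, Ferraro=4, Chen=5.
Ballot type 1 (peak Varga at position 1): ranking walks positions 1-2-3-4-5, expanding outward from the peak — single-peaked.
Ballot type 2 (peak Ferraro at position 4): ranking walks positions 4-3-5-2-1, expanding outward from the peak — single-peaked.
Ballot type 3: ranking walks positions 5-4-2-3-1; Diaz is ranked above Zhou even though Zhou lies between Diaz and the peak Chen on the axis — preferences dip and rise again. Not single-peaked.
Ballot type 4 (peak Ferraro at position 4): ranking walks positions 4-3-2-1-5, expanding outward from the peak — single-peaked.
Ballot type 5 (peak Chen at position 5): ranking walks positions 5-4-3-2-1, expanding outward from the peak — single-peaked.
Ballot type 6: ranking walks positions 2-4-5-1-3; Ferraro is ranked above Zhou even though Zhou lies between Ferraro and the peak Diaz on the axis — preferences dip and rise again. Not single-peaked.
Ballot type 7: ranking walks positions 1-2-5-3-4; Chen is ranked above Zhou even though Zhou lies between Chen and the peak Varga on the axis — preferences dip and rise again. Not single-peaked.
Ballot type 8 (peak Diaz at position 2): ranking walks positions 2-1-3-4-5, expanding outward from the peak — single-peaked.
Ballot type 3 violates single-peakedness, so the profile is not single-peaked on this axis.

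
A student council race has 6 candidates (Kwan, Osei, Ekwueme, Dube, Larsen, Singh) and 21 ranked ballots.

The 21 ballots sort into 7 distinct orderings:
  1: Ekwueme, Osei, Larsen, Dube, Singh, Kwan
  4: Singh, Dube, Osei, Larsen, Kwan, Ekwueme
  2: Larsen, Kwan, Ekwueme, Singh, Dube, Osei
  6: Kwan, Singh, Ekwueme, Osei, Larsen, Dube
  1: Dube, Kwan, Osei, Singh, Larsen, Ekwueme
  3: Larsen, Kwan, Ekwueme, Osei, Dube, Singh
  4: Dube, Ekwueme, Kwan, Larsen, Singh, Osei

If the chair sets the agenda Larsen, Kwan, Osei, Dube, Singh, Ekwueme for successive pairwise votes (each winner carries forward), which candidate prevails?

Kwan

Round 1: Larsen vs Kwan — 10–11, Kwan advances.
Round 2: Kwan vs Osei — 16–5, Kwan advances.
Round 3: Kwan vs Dube — 11–10, Kwan advances.
Round 4: Kwan vs Singh — 16–5, Kwan advances.
Round 5: Kwan vs Ekwueme — 16–5, Kwan advances.
The agenda winner is Kwan.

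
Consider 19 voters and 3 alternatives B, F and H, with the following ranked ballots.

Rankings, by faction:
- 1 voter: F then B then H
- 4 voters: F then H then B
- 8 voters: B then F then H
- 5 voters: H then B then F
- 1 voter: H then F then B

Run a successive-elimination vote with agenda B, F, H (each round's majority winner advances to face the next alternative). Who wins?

Round 1: B vs F — 13–6, B advances.
Round 2: B vs H — 9–10, H advances.
The agenda winner is H.

H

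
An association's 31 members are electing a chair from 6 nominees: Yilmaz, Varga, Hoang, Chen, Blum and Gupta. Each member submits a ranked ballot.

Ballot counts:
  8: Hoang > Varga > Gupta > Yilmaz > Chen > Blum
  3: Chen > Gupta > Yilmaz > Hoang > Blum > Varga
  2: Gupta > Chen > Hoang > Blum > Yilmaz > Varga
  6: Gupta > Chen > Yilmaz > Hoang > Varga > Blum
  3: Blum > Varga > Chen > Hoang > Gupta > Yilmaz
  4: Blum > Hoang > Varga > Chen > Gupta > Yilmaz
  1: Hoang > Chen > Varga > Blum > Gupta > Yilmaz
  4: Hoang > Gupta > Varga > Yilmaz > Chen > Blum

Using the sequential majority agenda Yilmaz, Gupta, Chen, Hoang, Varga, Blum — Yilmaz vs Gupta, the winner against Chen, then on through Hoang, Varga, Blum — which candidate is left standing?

Round 1: Yilmaz vs Gupta — 0–31, Gupta advances.
Round 2: Gupta vs Chen — 20–11, Gupta advances.
Round 3: Gupta vs Hoang — 11–20, Hoang advances.
Round 4: Hoang vs Varga — 28–3, Hoang advances.
Round 5: Hoang vs Blum — 24–7, Hoang advances.
The agenda winner is Hoang.

Hoang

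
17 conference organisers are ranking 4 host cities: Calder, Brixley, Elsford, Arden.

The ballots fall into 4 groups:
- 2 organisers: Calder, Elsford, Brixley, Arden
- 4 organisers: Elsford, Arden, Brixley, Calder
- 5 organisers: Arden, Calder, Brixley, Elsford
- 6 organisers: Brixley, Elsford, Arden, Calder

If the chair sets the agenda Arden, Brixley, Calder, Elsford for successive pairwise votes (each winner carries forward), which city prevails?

Round 1: Arden vs Brixley — 9–8, Arden advances.
Round 2: Arden vs Calder — 15–2, Arden advances.
Round 3: Arden vs Elsford — 5–12, Elsford advances.
Elsford survives the agenda.

Elsford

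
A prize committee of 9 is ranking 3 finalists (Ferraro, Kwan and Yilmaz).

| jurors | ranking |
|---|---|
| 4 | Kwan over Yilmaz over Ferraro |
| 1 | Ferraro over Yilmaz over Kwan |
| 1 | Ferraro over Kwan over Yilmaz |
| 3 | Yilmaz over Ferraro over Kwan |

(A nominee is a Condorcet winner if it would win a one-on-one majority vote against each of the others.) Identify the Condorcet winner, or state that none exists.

Pairwise majorities:
Ferraro vs Kwan: 1+1+3 = 5 for Ferraro, 4 for Kwan — Ferraro by 5–4.
Ferraro vs Yilmaz: Ferraro is ranked higher on 1+1 = 2 ballots, Yilmaz on 7. Yilmaz wins 7–2.
Kwan vs Yilmaz: 4+1 = 5 for Kwan, 4 for Yilmaz — Kwan by 5–4.
Each nominee drops at least one matchup (Ferraro loses to Yilmaz; Kwan loses to Ferraro; Yilmaz loses to Kwan); the cycle Ferraro → Kwan → Yilmaz → Ferraro rules out a Condorcet winner.

none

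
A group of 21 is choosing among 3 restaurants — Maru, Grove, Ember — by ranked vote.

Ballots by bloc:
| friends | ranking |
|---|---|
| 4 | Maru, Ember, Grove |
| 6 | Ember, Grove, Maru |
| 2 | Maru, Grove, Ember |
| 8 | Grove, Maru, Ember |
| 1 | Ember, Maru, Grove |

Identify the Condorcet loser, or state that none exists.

Pairwise majorities:
Maru vs Grove: Grove wins 14–7.
Maru vs Ember: 4+2+8 = 14 for Maru, 7 for Ember — Maru by 14–7.
Grove–Ember: Ember 11–10.
No restaurant is winless: Maru beats Ember; Grove beats Maru; Ember beats Grove. There is no Condorcet loser.

none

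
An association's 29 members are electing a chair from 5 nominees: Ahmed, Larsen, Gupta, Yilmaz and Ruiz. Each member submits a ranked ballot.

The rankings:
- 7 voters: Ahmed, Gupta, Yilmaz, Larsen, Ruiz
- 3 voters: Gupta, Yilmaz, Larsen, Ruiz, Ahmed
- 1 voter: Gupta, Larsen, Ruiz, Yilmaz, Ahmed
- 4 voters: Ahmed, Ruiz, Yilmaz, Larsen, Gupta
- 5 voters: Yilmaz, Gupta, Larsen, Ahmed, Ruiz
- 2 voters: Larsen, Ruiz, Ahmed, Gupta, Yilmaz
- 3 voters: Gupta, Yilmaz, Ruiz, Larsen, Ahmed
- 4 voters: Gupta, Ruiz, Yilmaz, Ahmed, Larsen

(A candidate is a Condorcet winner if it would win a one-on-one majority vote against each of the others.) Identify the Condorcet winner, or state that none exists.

Check each pair by majority over 29 ballots:
Ahmed vs Larsen: 7+4+4 = 15 for Ahmed, 14 for Larsen — Ahmed by 15–14.
Ahmed vs Gupta: Ahmed preferred on 7+4+2 = 13 ballots; Gupta wins 16–13.
Ahmed vs Yilmaz: 7+4+2 = 13 for Ahmed, 16 for Yilmaz — Yilmaz by 16–13.
Ahmed vs Ruiz: 7+4+5 = 16 for Ahmed, 13 for Ruiz — Ahmed by 16–13.
Larsen vs Gupta: Larsen is ranked higher on 4+2 = 6 ballots, Gupta on 23. Gupta wins 23–6.
Larsen vs Yilmaz: Larsen preferred on 1+2 = 3 ballots; Yilmaz wins 26–3.
Larsen vs Ruiz: Larsen is ranked higher on 7+3+1+5+2 = 18 ballots, Ruiz on 11. Larsen wins 18–11.
Gupta vs Yilmaz: Gupta preferred on 7+3+1+2+3+4 = 20 ballots; Gupta wins 20–9.
Gupta vs Ruiz: Gupta preferred on 7+3+1+5+3+4 = 23 ballots; Gupta wins 23–6.
Yilmaz vs Ruiz: 7+3+5+3 = 18 for Yilmaz, 11 for Ruiz — Yilmaz by 18–11.
Gupta defeats every rival head-to-head and is the Condorcet winner.

Gupta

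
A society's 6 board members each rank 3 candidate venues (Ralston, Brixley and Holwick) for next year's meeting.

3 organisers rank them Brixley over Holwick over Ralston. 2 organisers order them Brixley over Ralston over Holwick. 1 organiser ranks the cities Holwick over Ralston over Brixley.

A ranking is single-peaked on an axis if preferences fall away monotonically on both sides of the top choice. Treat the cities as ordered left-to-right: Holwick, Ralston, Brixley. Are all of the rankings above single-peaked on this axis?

no

Axis positions: Holwick=1, Ralston=2, Brixley=3.
Cluster 1: ranking walks positions 3-1-2; Holwick is ranked above Ralston even though Ralston lies between Holwick and the peak Brixley on the axis — preferences dip and rise again. Not single-peaked.
Cluster 2 (peak Brixley at position 3): ranking walks positions 3-2-1, expanding outward from the peak — single-peaked.
Cluster 3 (peak Holwick at position 1): ranking walks positions 1-2-3, expanding outward from the peak — single-peaked.
Cluster 1 violates single-peakedness, so the profile is not single-peaked on this axis.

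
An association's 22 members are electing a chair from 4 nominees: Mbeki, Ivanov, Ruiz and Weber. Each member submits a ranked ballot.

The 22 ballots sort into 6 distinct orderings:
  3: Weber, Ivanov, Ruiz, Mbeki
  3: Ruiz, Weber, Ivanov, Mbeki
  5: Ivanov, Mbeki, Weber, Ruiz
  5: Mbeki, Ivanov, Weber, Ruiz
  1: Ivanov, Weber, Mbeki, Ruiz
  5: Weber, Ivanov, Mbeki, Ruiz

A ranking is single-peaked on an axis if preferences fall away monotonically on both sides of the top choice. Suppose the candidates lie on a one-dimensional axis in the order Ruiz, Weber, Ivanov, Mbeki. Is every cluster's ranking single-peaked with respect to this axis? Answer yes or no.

Axis positions: Ruiz=1, Weber=2, Ivanov=3, Mbeki=4.
Cluster 1 (peak Weber at position 2): ranking walks positions 2-3-1-4, expanding outward from the peak — single-peaked.
Cluster 2 (peak Ruiz at position 1): ranking walks positions 1-2-3-4, expanding outward from the peak — single-peaked.
Cluster 3 (peak Ivanov at position 3): ranking walks positions 3-4-2-1, expanding outward from the peak — single-peaked.
Cluster 4 (peak Mbeki at position 4): ranking walks positions 4-3-2-1, expanding outward from the peak — single-peaked.
Cluster 5 (peak Ivanov at position 3): ranking walks positions 3-2-4-1, expanding outward from the peak — single-peaked.
Cluster 6 (peak Weber at position 2): ranking walks positions 2-3-4-1, expanding outward from the peak — single-peaked.
Every ranking is single-peaked on this axis.

yes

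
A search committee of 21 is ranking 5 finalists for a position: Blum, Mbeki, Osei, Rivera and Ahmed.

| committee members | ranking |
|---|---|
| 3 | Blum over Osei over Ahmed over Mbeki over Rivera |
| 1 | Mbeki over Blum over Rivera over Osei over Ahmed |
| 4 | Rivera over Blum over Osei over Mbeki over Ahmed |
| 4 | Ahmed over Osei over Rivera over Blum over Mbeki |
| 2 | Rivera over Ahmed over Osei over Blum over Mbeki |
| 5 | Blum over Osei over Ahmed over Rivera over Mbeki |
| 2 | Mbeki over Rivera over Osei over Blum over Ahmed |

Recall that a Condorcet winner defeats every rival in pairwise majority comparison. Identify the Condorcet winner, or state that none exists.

none

Pairwise majorities:
Blum–Mbeki: Blum 18–3.
Blum–Osei: Blum 13–8.
Blum vs Rivera: Rivera, 12–9.
Blum–Ahmed: Blum 15–6.
Mbeki–Osei: Osei 18–3.
Mbeki–Rivera: Rivera 15–6.
Mbeki–Ahmed: Ahmed 14–7.
Osei–Rivera: Osei 12–9.
Osei–Ahmed: Osei 15–6.
Rivera vs Ahmed: Ahmed wins 12–9.
No candidate is unbeaten: Blum loses to Rivera; Mbeki loses to Blum; Osei loses to Blum; Rivera loses to Osei; Ahmed loses to Blum. In particular Blum beats Osei beats Rivera beats Blum is a majority cycle — no Condorcet winner exists.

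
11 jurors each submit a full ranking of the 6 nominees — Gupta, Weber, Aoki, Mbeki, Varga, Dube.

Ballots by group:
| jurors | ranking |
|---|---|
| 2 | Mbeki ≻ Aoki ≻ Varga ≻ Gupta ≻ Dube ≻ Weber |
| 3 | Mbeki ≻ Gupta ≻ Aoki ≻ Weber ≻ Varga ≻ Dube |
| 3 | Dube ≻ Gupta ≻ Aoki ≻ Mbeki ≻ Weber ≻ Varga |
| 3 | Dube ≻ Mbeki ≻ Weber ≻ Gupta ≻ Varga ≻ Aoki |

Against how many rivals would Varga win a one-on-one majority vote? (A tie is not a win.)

0

Varga against each rival (11 jurors):
Varga vs Gupta: 2 to 9, Gupta.
Varga–Weber: Weber 9–2.
Varga vs Aoki: 3 to 8, Aoki.
Varga vs Mbeki: Mbeki wins 11–0.
Varga vs Dube: Varga is ranked higher on 2+3 = 5 ballots, Dube on 6. Dube wins 6–5.
Varga beats no one; loses to Gupta, Weber, Aoki, Mbeki, Dube — 0 pairwise wins.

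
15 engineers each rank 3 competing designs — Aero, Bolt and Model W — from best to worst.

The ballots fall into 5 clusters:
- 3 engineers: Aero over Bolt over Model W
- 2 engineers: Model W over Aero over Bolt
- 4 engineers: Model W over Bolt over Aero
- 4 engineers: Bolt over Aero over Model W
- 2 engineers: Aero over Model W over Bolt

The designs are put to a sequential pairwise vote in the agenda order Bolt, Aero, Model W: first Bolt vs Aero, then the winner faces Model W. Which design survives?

Model W

Round 1: Bolt vs Aero — 8–7, Bolt advances.
Round 2: Bolt vs Model W — 7–8, Model W advances.
Model W survives the agenda.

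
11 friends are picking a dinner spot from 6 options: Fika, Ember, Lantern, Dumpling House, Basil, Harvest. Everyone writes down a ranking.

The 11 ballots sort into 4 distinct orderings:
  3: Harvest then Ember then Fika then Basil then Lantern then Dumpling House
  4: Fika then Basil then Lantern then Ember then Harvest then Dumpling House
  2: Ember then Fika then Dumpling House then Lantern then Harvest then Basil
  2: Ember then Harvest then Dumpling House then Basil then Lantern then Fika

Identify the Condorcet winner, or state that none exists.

Ember

Check each pair by majority over 11 ballots:
Fika vs Ember: Fika preferred on 4 ballots; Ember wins 7–4.
Fika vs Lantern: 9 to 2, Fika.
Fika vs Dumpling House: 9 to 2, Fika.
Fika vs Basil: 9 to 2, Fika.
Fika vs Harvest: Fika preferred on 4+2 = 6 ballots; Fika wins 6–5.
Ember vs Lantern: Ember preferred on 3+2+2 = 7 ballots; Ember wins 7–4.
Ember vs Dumpling House: 11 to 0, Ember.
Ember vs Basil: 7 to 4, Ember.
Ember vs Harvest: Ember preferred on 4+2+2 = 8 ballots; Ember wins 8–3.
Lantern vs Dumpling House: 7 to 4, Lantern.
Lantern vs Basil: 2 for Lantern, 9 for Basil — Basil by 9–2.
Lantern vs Harvest: Lantern is ranked higher on 4+2 = 6 ballots, Harvest on 5. Lantern wins 6–5.
Dumpling House vs Basil: Dumpling House is ranked higher on 2+2 = 4 ballots, Basil on 7. Basil wins 7–4.
Dumpling House vs Harvest: Dumpling House is ranked higher on 2 ballots, Harvest on 9. Harvest wins 9–2.
Basil vs Harvest: 4 to 7, Harvest.
Ember wins every pairwise contest, so Ember is the Condorcet winner.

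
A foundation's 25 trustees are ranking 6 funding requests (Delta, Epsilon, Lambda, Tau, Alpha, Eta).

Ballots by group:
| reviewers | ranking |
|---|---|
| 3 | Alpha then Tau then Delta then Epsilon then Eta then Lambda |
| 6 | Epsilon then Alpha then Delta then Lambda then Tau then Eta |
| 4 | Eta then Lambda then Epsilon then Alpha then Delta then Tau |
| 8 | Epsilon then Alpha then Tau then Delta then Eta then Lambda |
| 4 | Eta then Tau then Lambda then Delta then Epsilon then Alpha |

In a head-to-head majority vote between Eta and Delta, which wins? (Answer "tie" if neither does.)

Ballots ranking Eta above Delta: 4 + 4 = 8.
Ballots ranking Delta above Eta: 25 − 8 = 17.
Delta wins the head-to-head 17–8.

Delta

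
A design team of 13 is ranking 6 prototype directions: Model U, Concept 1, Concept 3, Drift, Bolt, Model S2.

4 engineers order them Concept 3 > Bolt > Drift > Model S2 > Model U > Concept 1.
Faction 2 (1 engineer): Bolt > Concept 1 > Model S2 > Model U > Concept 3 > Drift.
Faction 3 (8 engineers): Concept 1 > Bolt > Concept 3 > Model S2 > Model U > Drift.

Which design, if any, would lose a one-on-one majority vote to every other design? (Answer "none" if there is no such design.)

Drift

Head-to-head results (13 engineers):
Model U vs Concept 1: Concept 1 wins 9–4.
Model U vs Concept 3: 1 for Model U, 12 for Concept 3 — Concept 3 by 12–1.
Model U vs Drift: 9 to 4, Model U.
Model U–Bolt: Bolt 13–0.
Model U vs Model S2: Model U preferred on 0 ballots; Model S2 wins 13–0.
Concept 1–Concept 3: Concept 1 9–4.
Concept 1 vs Drift: Concept 1 is ranked higher on 1+8 = 9 ballots, Drift on 4. Concept 1 wins 9–4.
Concept 1–Bolt: Concept 1 8–5.
Concept 1 vs Model S2: Concept 1 is ranked higher on 1+8 = 9 ballots, Model S2 on 4. Concept 1 wins 9–4.
Concept 3 vs Drift: 13 to 0, Concept 3.
Concept 3 vs Bolt: 4 for Concept 3, 9 for Bolt — Bolt by 9–4.
Concept 3 vs Model S2: Concept 3 is ranked higher on 4+8 = 12 ballots, Model S2 on 1. Concept 3 wins 12–1.
Drift vs Bolt: Drift is ranked higher on 0 ballots, Bolt on 13. Bolt wins 13–0.
Drift vs Model S2: Model S2 wins 9–4.
Bolt vs Model S2: Bolt, 13–0.
Drift is beaten in every head-to-head and is the Condorcet loser.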